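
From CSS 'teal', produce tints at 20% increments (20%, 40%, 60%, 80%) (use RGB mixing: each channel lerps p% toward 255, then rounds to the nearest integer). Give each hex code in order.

#339999, #66b3b3, #99cccc, #cce6e6

CSS teal is rgb(0, 128, 128).
20%: (0 + 51 = 51→51, 128 + 25.4 = 153.4→153, 128 + 25.4 = 153.4→153) → #339999
40%: (0 + 102 = 102→102, 128 + 50.8 = 178.8→179, 128 + 50.8 = 178.8→179) → #66b3b3
60%: (0 + 153 = 153→153, 128 + 76.2 = 204.2→204, 128 + 76.2 = 204.2→204) → #99cccc
80%: (0 + 204 = 204→204, 128 + 101.6 = 229.6→230, 128 + 101.6 = 229.6→230) → #cce6e6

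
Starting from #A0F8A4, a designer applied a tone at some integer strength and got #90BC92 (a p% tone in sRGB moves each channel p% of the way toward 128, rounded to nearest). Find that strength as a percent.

#A0F8A4 is rgb(160, 248, 164); #90BC92 is rgb(144, 188, 146).
On the G channel (widest range): 188 ≈ 248 + (p/100)(128 − 248), so p ≈ 100×(188 − 248)/(128 − 248) = -6000/-120 = 50.00.
p = 50 reproduces all three channels after rounding.

50%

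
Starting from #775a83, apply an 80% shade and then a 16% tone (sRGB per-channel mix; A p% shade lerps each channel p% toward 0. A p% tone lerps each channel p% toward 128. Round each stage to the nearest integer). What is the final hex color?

#29242a

#775a83 is rgb(119, 90, 131).
An 80% shade moves each channel 80% toward 0:
  R: 119 − 95.2 = 23.8 → 24
  G: 90 + 0.8×(0−90) = 90 − 72 = 18 → 18
  B: 131 + 0.8×(0−131) = 131 − 104.8 = 26.2 → 26
After the shade: rgb(24, 18, 26) = #18121a.
A 16% tone moves each channel 16% toward 128:
  R: 24 + 0.16×(128−24) = 24 + 16.64 = 40.64 → 41
  G: 18 + 0.16×(128−18) = 18 + 17.6 = 35.6 → 36
  B: 26 + 0.16×(128−26) = 26 + 16.32 = 42.32 → 42
rgb(41, 36, 42) = #29242a.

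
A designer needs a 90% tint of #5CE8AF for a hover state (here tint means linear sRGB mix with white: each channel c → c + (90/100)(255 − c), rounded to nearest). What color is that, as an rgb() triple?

rgb(239, 253, 247)

#5CE8AF is rgb(92, 232, 175).
Per channel, c → c + 0.9(255 − c):
  R: 92 + 0.9×(255−92) = 92 + 146.7 = 238.7 → 239
  G: 232 + 20.7 = 252.7 → 253
  B: 175 + 72 = 247 → 247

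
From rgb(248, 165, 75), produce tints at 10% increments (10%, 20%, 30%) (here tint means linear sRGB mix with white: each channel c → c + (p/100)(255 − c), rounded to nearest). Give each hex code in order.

#f9ae5d, #f9b76f, #fac081

10%: (248 + 0.7 = 248.7→249, 165 + 9 = 174→174, 75 + 18 = 93→93) → #f9ae5d
20%: (248 + 1.4 = 249.4→249, 165 + 18 = 183→183, 75 + 36 = 111→111) → #f9b76f
30%: (248 + 2.1 = 250.1→250, 165 + 27 = 192→192, 75 + 54 = 129→129) → #fac081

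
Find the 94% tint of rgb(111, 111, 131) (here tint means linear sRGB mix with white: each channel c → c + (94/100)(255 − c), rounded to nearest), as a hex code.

#F6F6F8

Per channel, c → c + 0.94(255 − c):
  R: 111 + 0.94×(255−111) = 111 + 135.36 = 246.36 → 246
  G: 111 + 0.94×(255−111) = 111 + 135.36 = 246.36 → 246
  B: 131 + 116.56 = 247.56 → 248
rgb(246, 246, 248) = #F6F6F8.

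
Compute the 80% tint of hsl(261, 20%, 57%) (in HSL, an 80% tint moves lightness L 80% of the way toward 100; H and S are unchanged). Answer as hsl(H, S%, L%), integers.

L moves 80% from 57 toward 100: 57 + 34.4 = 91.4 → 91.
H and S are unchanged.

hsl(261, 20%, 91%)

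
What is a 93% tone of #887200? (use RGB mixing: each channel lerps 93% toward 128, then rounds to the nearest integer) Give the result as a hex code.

#887200 is rgb(136, 114, 0).
Lerp each channel 93% toward 128:
  R: 136 − 7.44 = 128.56 → 129
  G: 114 + 13.02 = 127.02 → 127
  B: 0 + 0.93×(128−0) = 0 + 119.04 = 119.04 → 119
rgb(129, 127, 119) = #817F77.

#817F77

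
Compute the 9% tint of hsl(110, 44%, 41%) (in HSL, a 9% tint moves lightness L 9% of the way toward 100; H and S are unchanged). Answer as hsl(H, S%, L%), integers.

L moves 9% from 41 toward 100: 41 + 5.31 = 46.31 → 46.
H and S are unchanged.

hsl(110, 44%, 46%)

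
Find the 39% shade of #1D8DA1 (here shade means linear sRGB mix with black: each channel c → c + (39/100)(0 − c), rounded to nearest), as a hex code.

#1D8DA1 is rgb(29, 141, 161).
A 39% shade moves each channel 39% toward 0:
  R: 29 + 0.39×(0−29) = 29 − 11.31 = 17.69 → 18
  G: 141 + 0.39×(0−141) = 141 − 54.99 = 86.01 → 86
  B: 161 − 62.79 = 98.21 → 98
rgb(18, 86, 98) = #125662.

#125662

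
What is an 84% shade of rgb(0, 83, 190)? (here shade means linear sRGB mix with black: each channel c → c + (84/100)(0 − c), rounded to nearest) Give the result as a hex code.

#000D1E

Per channel, c → c + 0.84(0 − c):
  R: 0 + 0.84×(0−0) = 0 + 0 = 0 → 0
  G: 83 − 69.72 = 13.28 → 13
  B: 190 − 159.6 = 30.4 → 30
rgb(0, 13, 30) = #000D1E.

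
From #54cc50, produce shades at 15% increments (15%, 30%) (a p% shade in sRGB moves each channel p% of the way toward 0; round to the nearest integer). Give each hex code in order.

#54cc50 is rgb(84, 204, 80).
15%: (84 − 12.6 = 71.4→71, 204 − 30.6 = 173.4→173, 80 − 12 = 68→68) → #47ad44
30%: (84 − 25.2 = 58.8→59, 204 − 61.2 = 142.8→143, 80 − 24 = 56→56) → #3b8f38

#47ad44, #3b8f38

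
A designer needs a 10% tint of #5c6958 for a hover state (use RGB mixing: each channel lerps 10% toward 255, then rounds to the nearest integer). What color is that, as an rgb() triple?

rgb(108, 120, 105)

#5c6958 is rgb(92, 105, 88).
Lerp each channel 10% toward 255:
  R: 92 + 0.1×(255−92) = 92 + 16.3 = 108.3 → 108
  G: 105 + 15 = 120 → 120
  B: 88 + 16.7 = 104.7 → 105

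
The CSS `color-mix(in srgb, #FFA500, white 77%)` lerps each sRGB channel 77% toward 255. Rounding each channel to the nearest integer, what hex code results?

#FFEAC4

#FFA500 is rgb(255, 165, 0).
A 77% tint moves each channel 77% toward 255:
  R: 255 + 0 = 255 → 255
  G: 165 + 0.77×(255−165) = 165 + 69.3 = 234.3 → 234
  B: 0 + 0.77×(255−0) = 0 + 196.35 = 196.35 → 196
rgb(255, 234, 196) = #FFEAC4.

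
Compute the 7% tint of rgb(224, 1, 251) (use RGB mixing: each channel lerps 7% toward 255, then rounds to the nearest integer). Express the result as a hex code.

A 7% tint moves each channel 7% toward 255:
  R: 224 + 0.07×(255−224) = 224 + 2.17 = 226.17 → 226
  G: 1 + 17.78 = 18.78 → 19
  B: 251 + 0.28 = 251.28 → 251
rgb(226, 19, 251) = #e213fb.

#e213fb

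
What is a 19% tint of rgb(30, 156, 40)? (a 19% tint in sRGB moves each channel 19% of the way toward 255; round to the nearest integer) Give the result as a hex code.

Per channel, c → c + 0.19(255 − c):
  R: 30 + 0.19×(255−30) = 30 + 42.75 = 72.75 → 73
  G: 156 + 18.81 = 174.81 → 175
  B: 40 + 40.85 = 80.85 → 81
rgb(73, 175, 81) = #49AF51.

#49AF51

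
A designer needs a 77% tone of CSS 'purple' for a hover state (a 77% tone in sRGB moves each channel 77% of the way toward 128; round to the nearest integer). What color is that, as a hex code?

CSS purple is rgb(128, 0, 128).
A 77% tone moves each channel 77% toward 128:
  R: 128 + 0.77×(128−128) = 128 + 0 = 128 → 128
  G: 0 + 0.77×(128−0) = 0 + 98.56 = 98.56 → 99
  B: 128 + 0 = 128 → 128
rgb(128, 99, 128) = #806380.

#806380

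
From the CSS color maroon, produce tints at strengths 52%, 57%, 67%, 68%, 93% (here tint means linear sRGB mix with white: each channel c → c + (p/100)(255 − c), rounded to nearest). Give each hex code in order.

CSS maroon is rgb(128, 0, 0).
52%: (128 + 66.04 = 194.04→194, 0 + 132.6 = 132.6→133, 0 + 132.6 = 132.6→133) → #C28585
57%: (128 + 72.39 = 200.39→200, 0 + 145.35 = 145.35→145, 0 + 145.35 = 145.35→145) → #C89191
67%: (128 + 85.09 = 213.09→213, 0 + 170.85 = 170.85→171, 0 + 170.85 = 170.85→171) → #D5ABAB
68%: (128 + 86.36 = 214.36→214, 0 + 173.4 = 173.4→173, 0 + 173.4 = 173.4→173) → #D6ADAD
93%: (128 + 118.11 = 246.11→246, 0 + 237.15 = 237.15→237, 0 + 237.15 = 237.15→237) → #F6EDED

#C28585, #C89191, #D5ABAB, #D6ADAD, #F6EDED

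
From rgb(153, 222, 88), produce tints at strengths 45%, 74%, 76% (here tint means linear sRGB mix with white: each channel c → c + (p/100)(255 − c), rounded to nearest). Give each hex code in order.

#C7EDA3, #E4F6D4, #E7F7D7

45%: (153 + 45.9 = 198.9→199, 222 + 14.85 = 236.85→237, 88 + 75.15 = 163.15→163) → #C7EDA3
74%: (153 + 75.48 = 228.48→228, 222 + 24.42 = 246.42→246, 88 + 123.58 = 211.58→212) → #E4F6D4
76%: (153 + 77.52 = 230.52→231, 222 + 25.08 = 247.08→247, 88 + 126.92 = 214.92→215) → #E7F7D7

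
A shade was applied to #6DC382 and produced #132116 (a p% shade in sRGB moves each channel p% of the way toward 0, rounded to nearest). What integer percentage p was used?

#6DC382 is rgb(109, 195, 130); #132116 is rgb(19, 33, 22).
On the G channel (widest range): 33 ≈ 195 + (p/100)(0 − 195), so p ≈ 100×(33 − 195)/(0 − 195) = -16200/-195 = 83.08.
p = 83 reproduces all three channels after rounding.

83%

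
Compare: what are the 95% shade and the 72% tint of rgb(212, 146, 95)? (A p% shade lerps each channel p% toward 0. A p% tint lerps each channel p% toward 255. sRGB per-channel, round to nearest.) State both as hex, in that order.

95% shade:
  R: 212 + 0.95×(0−212) = 212 − 201.4 = 10.6 → 11
  G: 146 + 0.95×(0−146) = 146 − 138.7 = 7.3 → 7
  B: 95 + 0.95×(0−95) = 95 − 90.25 = 4.75 → 5
  → #0b0705
72% tint:
  R: 212 + 0.72×(255−212) = 212 + 30.96 = 242.96 → 243
  G: 146 + 78.48 = 224.48 → 224
  B: 95 + 115.2 = 210.2 → 210
  → #f3e0d2

#0b0705, #f3e0d2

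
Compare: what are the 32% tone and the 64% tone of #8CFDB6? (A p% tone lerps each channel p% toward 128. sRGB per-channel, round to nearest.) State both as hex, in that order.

#88D5A5, #84AD93

#8CFDB6 is rgb(140, 253, 182).
32% tone:
  R: 140 + 0.32×(128−140) = 140 − 3.84 = 136.16 → 136
  G: 253 + 0.32×(128−253) = 253 − 40 = 213 → 213
  B: 182 + 0.32×(128−182) = 182 − 17.28 = 164.72 → 165
  → #88D5A5
64% tone:
  R: 140 + 0.64×(128−140) = 140 − 7.68 = 132.32 → 132
  G: 253 + 0.64×(128−253) = 253 − 80 = 173 → 173
  B: 182 + 0.64×(128−182) = 182 − 34.56 = 147.44 → 147
  → #84AD93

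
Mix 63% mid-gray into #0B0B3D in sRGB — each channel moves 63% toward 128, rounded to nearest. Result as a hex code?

#0B0B3D is rgb(11, 11, 61).
Per channel, c → c + 0.63(128 − c):
  R: 11 + 73.71 = 84.71 → 85
  G: 11 + 73.71 = 84.71 → 85
  B: 61 + 0.63×(128−61) = 61 + 42.21 = 103.21 → 103
rgb(85, 85, 103) = #555567.

#555567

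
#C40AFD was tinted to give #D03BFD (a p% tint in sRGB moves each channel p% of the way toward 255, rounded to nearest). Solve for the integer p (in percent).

20%

#C40AFD is rgb(196, 10, 253); #D03BFD is rgb(208, 59, 253).
On the G channel (widest range): 59 ≈ 10 + (p/100)(255 − 10), so p ≈ 100×(59 − 10)/(255 − 10) = 4900/245 = 20.00.
p = 20 reproduces all three channels after rounding.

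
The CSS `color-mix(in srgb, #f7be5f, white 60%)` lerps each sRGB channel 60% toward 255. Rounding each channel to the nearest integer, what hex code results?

#fce5bf

#f7be5f is rgb(247, 190, 95).
A 60% tint moves each channel 60% toward 255:
  R: 247 + 0.6×(255−247) = 247 + 4.8 = 251.8 → 252
  G: 190 + 0.6×(255−190) = 190 + 39 = 229 → 229
  B: 95 + 0.6×(255−95) = 95 + 96 = 191 → 191
rgb(252, 229, 191) = #fce5bf.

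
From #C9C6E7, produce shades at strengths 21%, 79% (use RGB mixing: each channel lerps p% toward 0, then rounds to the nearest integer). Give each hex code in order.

#C9C6E7 is rgb(201, 198, 231).
21%: (201 − 42.21 = 158.79→159, 198 − 41.58 = 156.42→156, 231 − 48.51 = 182.49→182) → #9F9CB6
79%: (201 − 158.79 = 42.21→42, 198 − 156.42 = 41.58→42, 231 − 182.49 = 48.51→49) → #2A2A31

#9F9CB6, #2A2A31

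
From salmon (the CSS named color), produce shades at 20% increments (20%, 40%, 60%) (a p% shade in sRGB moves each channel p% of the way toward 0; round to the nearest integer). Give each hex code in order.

#C8665B, #964D44, #64332E

CSS salmon is rgb(250, 128, 114).
20%: (250 − 50 = 200→200, 128 − 25.6 = 102.4→102, 114 − 22.8 = 91.2→91) → #C8665B
40%: (250 − 100 = 150→150, 128 − 51.2 = 76.8→77, 114 − 45.6 = 68.4→68) → #964D44
60%: (250 − 150 = 100→100, 128 − 76.8 = 51.2→51, 114 − 68.4 = 45.6→46) → #64332E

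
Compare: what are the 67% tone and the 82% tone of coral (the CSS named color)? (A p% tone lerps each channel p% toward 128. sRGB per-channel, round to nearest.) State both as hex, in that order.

CSS coral is rgb(255, 127, 80).
67% tone:
  R: 255 − 85.09 = 169.91 → 170
  G: 127 + 0.67×(128−127) = 127 + 0.67 = 127.67 → 128
  B: 80 + 0.67×(128−80) = 80 + 32.16 = 112.16 → 112
  → #aa8070
82% tone:
  R: 255 − 104.14 = 150.86 → 151
  G: 127 + 0.82×(128−127) = 127 + 0.82 = 127.82 → 128
  B: 80 + 0.82×(128−80) = 80 + 39.36 = 119.36 → 119
  → #978077

#aa8070, #978077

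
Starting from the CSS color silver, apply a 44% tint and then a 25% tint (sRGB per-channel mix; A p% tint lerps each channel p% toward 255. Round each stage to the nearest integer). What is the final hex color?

CSS silver is rgb(192, 192, 192).
A 44% tint moves each channel 44% toward 255:
  R: 192 + 27.72 = 219.72 → 220
  G: 192 + 0.44×(255−192) = 192 + 27.72 = 219.72 → 220
  B: 192 + 0.44×(255−192) = 192 + 27.72 = 219.72 → 220
After the tint: rgb(220, 220, 220) = #dcdcdc.
A 25% tint moves each channel 25% toward 255:
  R: 220 + 8.75 = 228.75 → 229
  G: 220 + 0.25×(255−220) = 220 + 8.75 = 228.75 → 229
  B: 220 + 8.75 = 228.75 → 229
rgb(229, 229, 229) = #e5e5e5.

#e5e5e5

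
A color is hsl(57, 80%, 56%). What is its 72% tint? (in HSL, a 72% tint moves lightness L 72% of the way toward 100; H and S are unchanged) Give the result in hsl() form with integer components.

L moves 72% from 56 toward 100: 56 + 31.68 = 87.68 → 88.
H and S are unchanged.

hsl(57, 80%, 88%)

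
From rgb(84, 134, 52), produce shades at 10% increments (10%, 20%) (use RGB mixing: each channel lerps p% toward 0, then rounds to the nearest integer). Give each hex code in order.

10%: (84 − 8.4 = 75.6→76, 134 − 13.4 = 120.6→121, 52 − 5.2 = 46.8→47) → #4C792F
20%: (84 − 16.8 = 67.2→67, 134 − 26.8 = 107.2→107, 52 − 10.4 = 41.6→42) → #436B2A

#4C792F, #436B2A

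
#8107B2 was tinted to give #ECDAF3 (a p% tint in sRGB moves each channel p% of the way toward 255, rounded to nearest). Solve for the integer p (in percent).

#8107B2 is rgb(129, 7, 178); #ECDAF3 is rgb(236, 218, 243).
On the G channel (widest range): 218 ≈ 7 + (p/100)(255 − 7), so p ≈ 100×(218 − 7)/(255 − 7) = 21100/248 = 85.08.
p = 85 reproduces all three channels after rounding.

85%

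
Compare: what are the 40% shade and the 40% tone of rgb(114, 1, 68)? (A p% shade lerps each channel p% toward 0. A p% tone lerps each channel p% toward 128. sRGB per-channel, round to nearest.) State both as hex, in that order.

#440129, #78345C

40% shade:
  R: 114 + 0.4×(0−114) = 114 − 45.6 = 68.4 → 68
  G: 1 + 0.4×(0−1) = 1 − 0.4 = 0.6 → 1
  B: 68 + 0.4×(0−68) = 68 − 27.2 = 40.8 → 41
  → #440129
40% tone:
  R: 114 + 0.4×(128−114) = 114 + 5.6 = 119.6 → 120
  G: 1 + 0.4×(128−1) = 1 + 50.8 = 51.8 → 52
  B: 68 + 24 = 92 → 92
  → #78345C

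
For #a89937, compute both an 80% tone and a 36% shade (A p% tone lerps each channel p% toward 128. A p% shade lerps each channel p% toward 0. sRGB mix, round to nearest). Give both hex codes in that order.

#888571, #6c6223

#a89937 is rgb(168, 153, 55).
80% tone:
  R: 168 + 0.8×(128−168) = 168 − 32 = 136 → 136
  G: 153 + 0.8×(128−153) = 153 − 20 = 133 → 133
  B: 55 + 0.8×(128−55) = 55 + 58.4 = 113.4 → 113
  → #888571
36% shade:
  R: 168 − 60.48 = 107.52 → 108
  G: 153 + 0.36×(0−153) = 153 − 55.08 = 97.92 → 98
  B: 55 − 19.8 = 35.2 → 35
  → #6c6223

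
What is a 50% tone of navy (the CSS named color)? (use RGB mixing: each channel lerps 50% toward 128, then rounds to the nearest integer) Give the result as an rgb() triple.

rgb(64, 64, 128)

CSS navy is rgb(0, 0, 128).
Lerp each channel 50% toward 128:
  R: 0 + 64 = 64 → 64
  G: 0 + 0.5×(128−0) = 0 + 64 = 64 → 64
  B: 128 + 0 = 128 → 128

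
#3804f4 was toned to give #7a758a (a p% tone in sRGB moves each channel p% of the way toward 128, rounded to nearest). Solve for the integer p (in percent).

91%

#3804f4 is rgb(56, 4, 244); #7a758a is rgb(122, 117, 138).
On the G channel (widest range): 117 ≈ 4 + (p/100)(128 − 4), so p ≈ 100×(117 − 4)/(128 − 4) = 11300/124 = 91.13.
p = 91 reproduces all three channels after rounding.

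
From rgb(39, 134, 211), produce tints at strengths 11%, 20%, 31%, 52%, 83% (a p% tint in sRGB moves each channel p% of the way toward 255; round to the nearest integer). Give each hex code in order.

#3F93D8, #529EDC, #6AACE1, #97C5EA, #DAEAF8

11%: (39 + 23.76 = 62.76→63, 134 + 13.31 = 147.31→147, 211 + 4.84 = 215.84→216) → #3F93D8
20%: (39 + 43.2 = 82.2→82, 134 + 24.2 = 158.2→158, 211 + 8.8 = 219.8→220) → #529EDC
31%: (39 + 66.96 = 105.96→106, 134 + 37.51 = 171.51→172, 211 + 13.64 = 224.64→225) → #6AACE1
52%: (39 + 112.32 = 151.32→151, 134 + 62.92 = 196.92→197, 211 + 22.88 = 233.88→234) → #97C5EA
83%: (39 + 179.28 = 218.28→218, 134 + 100.43 = 234.43→234, 211 + 36.52 = 247.52→248) → #DAEAF8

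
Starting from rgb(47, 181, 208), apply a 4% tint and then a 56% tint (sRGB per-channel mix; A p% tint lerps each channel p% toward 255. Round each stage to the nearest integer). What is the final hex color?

Per channel, c → c + 0.04(255 − c):
  R: 47 + 0.04×(255−47) = 47 + 8.32 = 55.32 → 55
  G: 181 + 0.04×(255−181) = 181 + 2.96 = 183.96 → 184
  B: 208 + 1.88 = 209.88 → 210
After the tint: rgb(55, 184, 210) = #37B8D2.
Lerp each channel 56% toward 255:
  R: 55 + 0.56×(255−55) = 55 + 112 = 167 → 167
  G: 184 + 39.76 = 223.76 → 224
  B: 210 + 25.2 = 235.2 → 235
rgb(167, 224, 235) = #A7E0EB.

#A7E0EB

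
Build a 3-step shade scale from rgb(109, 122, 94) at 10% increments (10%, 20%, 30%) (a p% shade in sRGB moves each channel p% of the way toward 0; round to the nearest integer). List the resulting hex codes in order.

#626E55, #57624B, #4C5542

10%: (109 − 10.9 = 98.1→98, 122 − 12.2 = 109.8→110, 94 − 9.4 = 84.6→85) → #626E55
20%: (109 − 21.8 = 87.2→87, 122 − 24.4 = 97.6→98, 94 − 18.8 = 75.2→75) → #57624B
30%: (109 − 32.7 = 76.3→76, 122 − 36.6 = 85.4→85, 94 − 28.2 = 65.8→66) → #4C5542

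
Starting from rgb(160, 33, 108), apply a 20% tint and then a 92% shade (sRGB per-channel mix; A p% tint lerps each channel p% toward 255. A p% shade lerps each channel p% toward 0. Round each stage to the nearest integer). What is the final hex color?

Per channel, c → c + 0.2(255 − c):
  R: 160 + 0.2×(255−160) = 160 + 19 = 179 → 179
  G: 33 + 0.2×(255−33) = 33 + 44.4 = 77.4 → 77
  B: 108 + 0.2×(255−108) = 108 + 29.4 = 137.4 → 137
After the tint: rgb(179, 77, 137) = #b34d89.
A 92% shade moves each channel 92% toward 0:
  R: 179 − 164.68 = 14.32 → 14
  G: 77 + 0.92×(0−77) = 77 − 70.84 = 6.16 → 6
  B: 137 + 0.92×(0−137) = 137 − 126.04 = 10.96 → 11
rgb(14, 6, 11) = #0e060b.

#0e060b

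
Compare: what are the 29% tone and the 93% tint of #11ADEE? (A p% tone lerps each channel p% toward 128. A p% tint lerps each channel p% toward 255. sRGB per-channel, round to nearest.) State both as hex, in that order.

#31A0CE, #EEF9FE

#11ADEE is rgb(17, 173, 238).
29% tone:
  R: 17 + 0.29×(128−17) = 17 + 32.19 = 49.19 → 49
  G: 173 + 0.29×(128−173) = 173 − 13.05 = 159.95 → 160
  B: 238 + 0.29×(128−238) = 238 − 31.9 = 206.1 → 206
  → #31A0CE
93% tint:
  R: 17 + 221.34 = 238.34 → 238
  G: 173 + 0.93×(255−173) = 173 + 76.26 = 249.26 → 249
  B: 238 + 0.93×(255−238) = 238 + 15.81 = 253.81 → 254
  → #EEF9FE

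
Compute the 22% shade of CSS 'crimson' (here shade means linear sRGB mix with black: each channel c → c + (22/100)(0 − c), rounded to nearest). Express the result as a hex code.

CSS crimson is rgb(220, 20, 60).
Lerp each channel 22% toward 0:
  R: 220 + 0.22×(0−220) = 220 − 48.4 = 171.6 → 172
  G: 20 + 0.22×(0−20) = 20 − 4.4 = 15.6 → 16
  B: 60 + 0.22×(0−60) = 60 − 13.2 = 46.8 → 47
rgb(172, 16, 47) = #AC102F.

#AC102F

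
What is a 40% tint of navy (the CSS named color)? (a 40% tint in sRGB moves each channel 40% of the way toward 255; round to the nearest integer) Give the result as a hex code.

CSS navy is rgb(0, 0, 128).
Per channel, c → c + 0.4(255 − c):
  R: 0 + 0.4×(255−0) = 0 + 102 = 102 → 102
  G: 0 + 102 = 102 → 102
  B: 128 + 50.8 = 178.8 → 179
rgb(102, 102, 179) = #6666B3.

#6666B3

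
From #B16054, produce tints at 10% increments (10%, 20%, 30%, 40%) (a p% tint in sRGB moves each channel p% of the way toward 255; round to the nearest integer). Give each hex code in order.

#B16054 is rgb(177, 96, 84).
10%: (177 + 7.8 = 184.8→185, 96 + 15.9 = 111.9→112, 84 + 17.1 = 101.1→101) → #B97065
20%: (177 + 15.6 = 192.6→193, 96 + 31.8 = 127.8→128, 84 + 34.2 = 118.2→118) → #C18076
30%: (177 + 23.4 = 200.4→200, 96 + 47.7 = 143.7→144, 84 + 51.3 = 135.3→135) → #C89087
40%: (177 + 31.2 = 208.2→208, 96 + 63.6 = 159.6→160, 84 + 68.4 = 152.4→152) → #D0A098

#B97065, #C18076, #C89087, #D0A098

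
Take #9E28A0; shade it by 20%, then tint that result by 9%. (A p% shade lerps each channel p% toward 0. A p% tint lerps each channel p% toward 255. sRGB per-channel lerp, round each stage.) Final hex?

#8A348B

#9E28A0 is rgb(158, 40, 160).
A 20% shade moves each channel 20% toward 0:
  R: 158 − 31.6 = 126.4 → 126
  G: 40 + 0.2×(0−40) = 40 − 8 = 32 → 32
  B: 160 + 0.2×(0−160) = 160 − 32 = 128 → 128
After the shade: rgb(126, 32, 128) = #7E2080.
Lerp each channel 9% toward 255:
  R: 126 + 0.09×(255−126) = 126 + 11.61 = 137.61 → 138
  G: 32 + 0.09×(255−32) = 32 + 20.07 = 52.07 → 52
  B: 128 + 0.09×(255−128) = 128 + 11.43 = 139.43 → 139
rgb(138, 52, 139) = #8A348B.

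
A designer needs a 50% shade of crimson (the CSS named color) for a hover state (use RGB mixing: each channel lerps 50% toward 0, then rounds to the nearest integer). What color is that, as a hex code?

#6E0A1E

CSS crimson is rgb(220, 20, 60).
Per channel, c → c + 0.5(0 − c):
  R: 220 + 0.5×(0−220) = 220 − 110 = 110 → 110
  G: 20 − 10 = 10 → 10
  B: 60 − 30 = 30 → 30
rgb(110, 10, 30) = #6E0A1E.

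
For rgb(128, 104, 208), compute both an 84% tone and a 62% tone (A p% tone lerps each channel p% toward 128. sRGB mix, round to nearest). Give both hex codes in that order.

#807C8D, #80779E

84% tone:
  R: 128 + 0.84×(128−128) = 128 + 0 = 128 → 128
  G: 104 + 0.84×(128−104) = 104 + 20.16 = 124.16 → 124
  B: 208 + 0.84×(128−208) = 208 − 67.2 = 140.8 → 141
  → #807C8D
62% tone:
  R: 128 + 0 = 128 → 128
  G: 104 + 14.88 = 118.88 → 119
  B: 208 − 49.6 = 158.4 → 158
  → #80779E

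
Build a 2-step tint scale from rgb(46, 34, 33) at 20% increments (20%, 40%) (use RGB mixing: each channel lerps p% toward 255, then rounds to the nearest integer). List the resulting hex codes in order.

20%: (46 + 41.8 = 87.8→88, 34 + 44.2 = 78.2→78, 33 + 44.4 = 77.4→77) → #584e4d
40%: (46 + 83.6 = 129.6→130, 34 + 88.4 = 122.4→122, 33 + 88.8 = 121.8→122) → #827a7a

#584e4d, #827a7a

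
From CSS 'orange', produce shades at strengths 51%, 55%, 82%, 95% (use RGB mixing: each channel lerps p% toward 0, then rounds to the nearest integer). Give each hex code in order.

CSS orange is rgb(255, 165, 0).
51%: (255 − 130.05 = 124.95→125, 165 − 84.15 = 80.85→81, 0→0) → #7D5100
55%: (255 − 140.25 = 114.75→115, 165 − 90.75 = 74.25→74, 0→0) → #734A00
82%: (255 − 209.1 = 45.9→46, 165 − 135.3 = 29.7→30, 0→0) → #2E1E00
95%: (255 − 242.25 = 12.75→13, 165 − 156.75 = 8.25→8, 0→0) → #0D0800

#7D5100, #734A00, #2E1E00, #0D0800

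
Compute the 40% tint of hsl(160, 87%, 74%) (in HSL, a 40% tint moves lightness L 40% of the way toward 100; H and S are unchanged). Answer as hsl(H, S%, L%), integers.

L moves 40% from 74 toward 100: 74 + 10.4 = 84.4 → 84.
H and S are unchanged.

hsl(160, 87%, 84%)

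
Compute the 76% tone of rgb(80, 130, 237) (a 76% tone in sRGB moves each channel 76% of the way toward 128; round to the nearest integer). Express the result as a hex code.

Lerp each channel 76% toward 128:
  R: 80 + 36.48 = 116.48 → 116
  G: 130 + 0.76×(128−130) = 130 − 1.52 = 128.48 → 128
  B: 237 + 0.76×(128−237) = 237 − 82.84 = 154.16 → 154
rgb(116, 128, 154) = #74809A.

#74809A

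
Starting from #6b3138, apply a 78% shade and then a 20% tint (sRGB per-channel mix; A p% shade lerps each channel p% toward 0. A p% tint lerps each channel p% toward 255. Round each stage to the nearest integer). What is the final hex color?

#6b3138 is rgb(107, 49, 56).
Per channel, c → c + 0.78(0 − c):
  R: 107 + 0.78×(0−107) = 107 − 83.46 = 23.54 → 24
  G: 49 − 38.22 = 10.78 → 11
  B: 56 − 43.68 = 12.32 → 12
After the shade: rgb(24, 11, 12) = #180b0c.
A 20% tint moves each channel 20% toward 255:
  R: 24 + 46.2 = 70.2 → 70
  G: 11 + 0.2×(255−11) = 11 + 48.8 = 59.8 → 60
  B: 12 + 0.2×(255−12) = 12 + 48.6 = 60.6 → 61
rgb(70, 60, 61) = #463c3d.

#463c3d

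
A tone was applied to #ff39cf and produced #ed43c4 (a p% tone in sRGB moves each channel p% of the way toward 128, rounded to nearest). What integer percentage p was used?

#ff39cf is rgb(255, 57, 207); #ed43c4 is rgb(237, 67, 196).
On the R channel (widest range): 237 ≈ 255 + (p/100)(128 − 255), so p ≈ 100×(237 − 255)/(128 − 255) = -1800/-127 = 14.17.
p = 14 reproduces all three channels after rounding.

14%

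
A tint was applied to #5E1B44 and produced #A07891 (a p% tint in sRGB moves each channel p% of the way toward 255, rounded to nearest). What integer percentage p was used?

41%

#5E1B44 is rgb(94, 27, 68); #A07891 is rgb(160, 120, 145).
On the G channel (widest range): 120 ≈ 27 + (p/100)(255 − 27), so p ≈ 100×(120 − 27)/(255 − 27) = 9300/228 = 40.79.
p = 41 reproduces all three channels after rounding.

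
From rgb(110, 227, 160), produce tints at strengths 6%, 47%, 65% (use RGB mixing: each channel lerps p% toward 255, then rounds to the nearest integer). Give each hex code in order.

#77e5a6, #b2f0cd, #ccf5de

6%: (110 + 8.7 = 118.7→119, 227 + 1.68 = 228.68→229, 160 + 5.7 = 165.7→166) → #77e5a6
47%: (110 + 68.15 = 178.15→178, 227 + 13.16 = 240.16→240, 160 + 44.65 = 204.65→205) → #b2f0cd
65%: (110 + 94.25 = 204.25→204, 227 + 18.2 = 245.2→245, 160 + 61.75 = 221.75→222) → #ccf5de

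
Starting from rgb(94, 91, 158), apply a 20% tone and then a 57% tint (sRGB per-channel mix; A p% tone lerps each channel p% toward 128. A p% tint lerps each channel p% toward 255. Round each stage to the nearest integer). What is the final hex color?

Per channel, c → c + 0.2(128 − c):
  R: 94 + 0.2×(128−94) = 94 + 6.8 = 100.8 → 101
  G: 91 + 0.2×(128−91) = 91 + 7.4 = 98.4 → 98
  B: 158 − 6 = 152 → 152
After the tone: rgb(101, 98, 152) = #656298.
Per channel, c → c + 0.57(255 − c):
  R: 101 + 0.57×(255−101) = 101 + 87.78 = 188.78 → 189
  G: 98 + 89.49 = 187.49 → 187
  B: 152 + 58.71 = 210.71 → 211
rgb(189, 187, 211) = #bdbbd3.

#bdbbd3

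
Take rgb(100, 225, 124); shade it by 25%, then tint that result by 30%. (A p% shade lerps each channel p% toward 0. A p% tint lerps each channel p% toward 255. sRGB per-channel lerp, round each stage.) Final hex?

Lerp each channel 25% toward 0:
  R: 100 − 25 = 75 → 75
  G: 225 + 0.25×(0−225) = 225 − 56.25 = 168.75 → 169
  B: 124 + 0.25×(0−124) = 124 − 31 = 93 → 93
After the shade: rgb(75, 169, 93) = #4BA95D.
A 30% tint moves each channel 30% toward 255:
  R: 75 + 54 = 129 → 129
  G: 169 + 0.3×(255−169) = 169 + 25.8 = 194.8 → 195
  B: 93 + 48.6 = 141.6 → 142
rgb(129, 195, 142) = #81C38E.

#81C38E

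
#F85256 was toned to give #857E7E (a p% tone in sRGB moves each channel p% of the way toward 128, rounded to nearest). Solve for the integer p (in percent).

#F85256 is rgb(248, 82, 86); #857E7E is rgb(133, 126, 126).
On the R channel (widest range): 133 ≈ 248 + (p/100)(128 − 248), so p ≈ 100×(133 − 248)/(128 − 248) = -11500/-120 = 95.83.
p = 96 reproduces all three channels after rounding.

96%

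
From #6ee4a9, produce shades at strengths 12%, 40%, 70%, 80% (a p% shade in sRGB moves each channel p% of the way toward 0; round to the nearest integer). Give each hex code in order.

#6ee4a9 is rgb(110, 228, 169).
12%: (110 − 13.2 = 96.8→97, 228 − 27.36 = 200.64→201, 169 − 20.28 = 148.72→149) → #61c995
40%: (110 − 44 = 66→66, 228 − 91.2 = 136.8→137, 169 − 67.6 = 101.4→101) → #428965
70%: (110 − 77 = 33→33, 228 − 159.6 = 68.4→68, 169 − 118.3 = 50.7→51) → #214433
80%: (110 − 88 = 22→22, 228 − 182.4 = 45.6→46, 169 − 135.2 = 33.8→34) → #162e22

#61c995, #428965, #214433, #162e22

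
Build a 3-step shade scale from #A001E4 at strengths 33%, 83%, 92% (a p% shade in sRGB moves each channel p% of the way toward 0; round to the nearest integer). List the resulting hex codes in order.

#6B0199, #1B0027, #0D0012

#A001E4 is rgb(160, 1, 228).
33%: (160 − 52.8 = 107.2→107, 1→1, 228 − 75.24 = 152.76→153) → #6B0199
83%: (160 − 132.8 = 27.2→27, 1 − 0.83 = 0.17→0, 228 − 189.24 = 38.76→39) → #1B0027
92%: (160 − 147.2 = 12.8→13, 1 − 0.92 = 0.08→0, 228 − 209.76 = 18.24→18) → #0D0012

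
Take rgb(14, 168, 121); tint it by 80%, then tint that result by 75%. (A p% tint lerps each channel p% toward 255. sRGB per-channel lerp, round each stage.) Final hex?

Lerp each channel 80% toward 255:
  R: 14 + 192.8 = 206.8 → 207
  G: 168 + 0.8×(255−168) = 168 + 69.6 = 237.6 → 238
  B: 121 + 107.2 = 228.2 → 228
After the tint: rgb(207, 238, 228) = #cfeee4.
A 75% tint moves each channel 75% toward 255:
  R: 207 + 36 = 243 → 243
  G: 238 + 0.75×(255−238) = 238 + 12.75 = 250.75 → 251
  B: 228 + 0.75×(255−228) = 228 + 20.25 = 248.25 → 248
rgb(243, 251, 248) = #f3fbf8.

#f3fbf8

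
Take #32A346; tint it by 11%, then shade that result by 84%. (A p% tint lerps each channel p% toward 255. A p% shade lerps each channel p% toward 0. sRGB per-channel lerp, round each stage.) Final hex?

#32A346 is rgb(50, 163, 70).
An 11% tint moves each channel 11% toward 255:
  R: 50 + 22.55 = 72.55 → 73
  G: 163 + 0.11×(255−163) = 163 + 10.12 = 173.12 → 173
  B: 70 + 0.11×(255−70) = 70 + 20.35 = 90.35 → 90
After the tint: rgb(73, 173, 90) = #49AD5A.
Per channel, c → c + 0.84(0 − c):
  R: 73 + 0.84×(0−73) = 73 − 61.32 = 11.68 → 12
  G: 173 + 0.84×(0−173) = 173 − 145.32 = 27.68 → 28
  B: 90 + 0.84×(0−90) = 90 − 75.6 = 14.4 → 14
rgb(12, 28, 14) = #0C1C0E.

#0C1C0E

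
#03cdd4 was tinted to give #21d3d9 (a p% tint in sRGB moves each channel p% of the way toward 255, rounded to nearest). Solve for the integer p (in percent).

#03cdd4 is rgb(3, 205, 212); #21d3d9 is rgb(33, 211, 217).
On the R channel (widest range): 33 ≈ 3 + (p/100)(255 − 3), so p ≈ 100×(33 − 3)/(255 − 3) = 3000/252 = 11.90.
p = 12 reproduces all three channels after rounding.

12%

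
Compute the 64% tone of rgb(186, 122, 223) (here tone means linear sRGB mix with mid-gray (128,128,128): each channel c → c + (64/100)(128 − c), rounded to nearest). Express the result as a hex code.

Lerp each channel 64% toward 128:
  R: 186 − 37.12 = 148.88 → 149
  G: 122 + 3.84 = 125.84 → 126
  B: 223 + 0.64×(128−223) = 223 − 60.8 = 162.2 → 162
rgb(149, 126, 162) = #957ea2.

#957ea2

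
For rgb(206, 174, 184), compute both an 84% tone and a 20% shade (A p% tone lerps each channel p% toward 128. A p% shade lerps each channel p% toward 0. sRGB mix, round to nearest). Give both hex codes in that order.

84% tone:
  R: 206 − 65.52 = 140.48 → 140
  G: 174 + 0.84×(128−174) = 174 − 38.64 = 135.36 → 135
  B: 184 − 47.04 = 136.96 → 137
  → #8c8789
20% shade:
  R: 206 − 41.2 = 164.8 → 165
  G: 174 + 0.2×(0−174) = 174 − 34.8 = 139.2 → 139
  B: 184 + 0.2×(0−184) = 184 − 36.8 = 147.2 → 147
  → #a58b93

#8c8789, #a58b93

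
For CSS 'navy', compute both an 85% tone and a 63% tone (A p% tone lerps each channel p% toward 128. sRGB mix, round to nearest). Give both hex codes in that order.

#6d6d80, #515180

CSS navy is rgb(0, 0, 128).
85% tone:
  R: 0 + 0.85×(128−0) = 0 + 108.8 = 108.8 → 109
  G: 0 + 108.8 = 108.8 → 109
  B: 128 + 0.85×(128−128) = 128 + 0 = 128 → 128
  → #6d6d80
63% tone:
  R: 0 + 80.64 = 80.64 → 81
  G: 0 + 0.63×(128−0) = 0 + 80.64 = 80.64 → 81
  B: 128 + 0.63×(128−128) = 128 + 0 = 128 → 128
  → #515180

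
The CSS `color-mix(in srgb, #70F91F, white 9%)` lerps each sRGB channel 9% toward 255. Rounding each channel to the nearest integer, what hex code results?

#70F91F is rgb(112, 249, 31).
Lerp each channel 9% toward 255:
  R: 112 + 0.09×(255−112) = 112 + 12.87 = 124.87 → 125
  G: 249 + 0.09×(255−249) = 249 + 0.54 = 249.54 → 250
  B: 31 + 0.09×(255−31) = 31 + 20.16 = 51.16 → 51
rgb(125, 250, 51) = #7DFA33.

#7DFA33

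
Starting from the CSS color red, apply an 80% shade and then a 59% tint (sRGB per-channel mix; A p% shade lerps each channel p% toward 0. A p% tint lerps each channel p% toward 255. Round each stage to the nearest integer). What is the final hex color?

#AB9696

CSS red is rgb(255, 0, 0).
An 80% shade moves each channel 80% toward 0:
  R: 255 + 0.8×(0−255) = 255 − 204 = 51 → 51
  G: 0 + 0.8×(0−0) = 0 + 0 = 0 → 0
  B: 0 + 0.8×(0−0) = 0 + 0 = 0 → 0
After the shade: rgb(51, 0, 0) = #330000.
A 59% tint moves each channel 59% toward 255:
  R: 51 + 0.59×(255−51) = 51 + 120.36 = 171.36 → 171
  G: 0 + 150.45 = 150.45 → 150
  B: 0 + 0.59×(255−0) = 0 + 150.45 = 150.45 → 150
rgb(171, 150, 150) = #AB9696.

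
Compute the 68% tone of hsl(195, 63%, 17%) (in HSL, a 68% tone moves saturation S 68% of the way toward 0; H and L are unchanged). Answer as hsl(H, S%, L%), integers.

S moves 68% from 63 toward 0: 63 − 42.84 = 20.16 → 20.
H and L are unchanged.

hsl(195, 20%, 17%)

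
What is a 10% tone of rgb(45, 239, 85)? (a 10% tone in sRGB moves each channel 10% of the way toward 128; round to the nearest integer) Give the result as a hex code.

Per channel, c → c + 0.1(128 − c):
  R: 45 + 0.1×(128−45) = 45 + 8.3 = 53.3 → 53
  G: 239 − 11.1 = 227.9 → 228
  B: 85 + 0.1×(128−85) = 85 + 4.3 = 89.3 → 89
rgb(53, 228, 89) = #35E459.

#35E459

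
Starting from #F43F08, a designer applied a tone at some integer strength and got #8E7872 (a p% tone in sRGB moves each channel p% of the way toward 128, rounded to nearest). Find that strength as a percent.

#F43F08 is rgb(244, 63, 8); #8E7872 is rgb(142, 120, 114).
On the B channel (widest range): 114 ≈ 8 + (p/100)(128 − 8), so p ≈ 100×(114 − 8)/(128 − 8) = 10600/120 = 88.33.
p = 88 reproduces all three channels after rounding.

88%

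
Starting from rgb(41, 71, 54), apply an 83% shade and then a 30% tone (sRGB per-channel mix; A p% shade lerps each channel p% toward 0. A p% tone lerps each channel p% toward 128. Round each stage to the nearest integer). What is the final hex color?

Per channel, c → c + 0.83(0 − c):
  R: 41 − 34.03 = 6.97 → 7
  G: 71 + 0.83×(0−71) = 71 − 58.93 = 12.07 → 12
  B: 54 + 0.83×(0−54) = 54 − 44.82 = 9.18 → 9
After the shade: rgb(7, 12, 9) = #070C09.
Per channel, c → c + 0.3(128 − c):
  R: 7 + 36.3 = 43.3 → 43
  G: 12 + 0.3×(128−12) = 12 + 34.8 = 46.8 → 47
  B: 9 + 0.3×(128−9) = 9 + 35.7 = 44.7 → 45
rgb(43, 47, 45) = #2B2F2D.

#2B2F2D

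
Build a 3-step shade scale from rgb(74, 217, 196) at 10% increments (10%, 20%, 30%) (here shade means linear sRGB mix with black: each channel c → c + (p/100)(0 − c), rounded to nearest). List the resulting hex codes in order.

10%: (74 − 7.4 = 66.6→67, 217 − 21.7 = 195.3→195, 196 − 19.6 = 176.4→176) → #43C3B0
20%: (74 − 14.8 = 59.2→59, 217 − 43.4 = 173.6→174, 196 − 39.2 = 156.8→157) → #3BAE9D
30%: (74 − 22.2 = 51.8→52, 217 − 65.1 = 151.9→152, 196 − 58.8 = 137.2→137) → #349889

#43C3B0, #3BAE9D, #349889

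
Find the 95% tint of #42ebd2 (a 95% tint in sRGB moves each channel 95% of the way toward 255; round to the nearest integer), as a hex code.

#f6fefd

#42ebd2 is rgb(66, 235, 210).
Lerp each channel 95% toward 255:
  R: 66 + 0.95×(255−66) = 66 + 179.55 = 245.55 → 246
  G: 235 + 19 = 254 → 254
  B: 210 + 42.75 = 252.75 → 253
rgb(246, 254, 253) = #f6fefd.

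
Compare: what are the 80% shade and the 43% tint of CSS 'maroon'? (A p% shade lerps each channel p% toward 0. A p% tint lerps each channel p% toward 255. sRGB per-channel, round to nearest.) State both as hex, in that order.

CSS maroon is rgb(128, 0, 0).
80% shade:
  R: 128 + 0.8×(0−128) = 128 − 102.4 = 25.6 → 26
  G: 0 + 0 = 0 → 0
  B: 0 + 0.8×(0−0) = 0 + 0 = 0 → 0
  → #1a0000
43% tint:
  R: 128 + 0.43×(255−128) = 128 + 54.61 = 182.61 → 183
  G: 0 + 109.65 = 109.65 → 110
  B: 0 + 0.43×(255−0) = 0 + 109.65 = 109.65 → 110
  → #b76e6e

#1a0000, #b76e6e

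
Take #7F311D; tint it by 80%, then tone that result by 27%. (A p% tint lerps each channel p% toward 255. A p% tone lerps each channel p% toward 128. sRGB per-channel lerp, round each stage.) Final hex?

#CABFBC

#7F311D is rgb(127, 49, 29).
Per channel, c → c + 0.8(255 − c):
  R: 127 + 0.8×(255−127) = 127 + 102.4 = 229.4 → 229
  G: 49 + 0.8×(255−49) = 49 + 164.8 = 213.8 → 214
  B: 29 + 0.8×(255−29) = 29 + 180.8 = 209.8 → 210
After the tint: rgb(229, 214, 210) = #E5D6D2.
Lerp each channel 27% toward 128:
  R: 229 + 0.27×(128−229) = 229 − 27.27 = 201.73 → 202
  G: 214 − 23.22 = 190.78 → 191
  B: 210 + 0.27×(128−210) = 210 − 22.14 = 187.86 → 188
rgb(202, 191, 188) = #CABFBC.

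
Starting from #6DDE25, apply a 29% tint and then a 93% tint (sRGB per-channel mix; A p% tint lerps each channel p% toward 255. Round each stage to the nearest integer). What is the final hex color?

#F8FDF4

#6DDE25 is rgb(109, 222, 37).
Per channel, c → c + 0.29(255 − c):
  R: 109 + 0.29×(255−109) = 109 + 42.34 = 151.34 → 151
  G: 222 + 0.29×(255−222) = 222 + 9.57 = 231.57 → 232
  B: 37 + 0.29×(255−37) = 37 + 63.22 = 100.22 → 100
After the tint: rgb(151, 232, 100) = #97E864.
Lerp each channel 93% toward 255:
  R: 151 + 0.93×(255−151) = 151 + 96.72 = 247.72 → 248
  G: 232 + 21.39 = 253.39 → 253
  B: 100 + 0.93×(255−100) = 100 + 144.15 = 244.15 → 244
rgb(248, 253, 244) = #F8FDF4.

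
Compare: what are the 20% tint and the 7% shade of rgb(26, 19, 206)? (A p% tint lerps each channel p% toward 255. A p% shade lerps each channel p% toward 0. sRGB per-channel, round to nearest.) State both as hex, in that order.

20% tint:
  R: 26 + 45.8 = 71.8 → 72
  G: 19 + 47.2 = 66.2 → 66
  B: 206 + 0.2×(255−206) = 206 + 9.8 = 215.8 → 216
  → #4842D8
7% shade:
  R: 26 − 1.82 = 24.18 → 24
  G: 19 + 0.07×(0−19) = 19 − 1.33 = 17.67 → 18
  B: 206 − 14.42 = 191.58 → 192
  → #1812C0

#4842D8, #1812C0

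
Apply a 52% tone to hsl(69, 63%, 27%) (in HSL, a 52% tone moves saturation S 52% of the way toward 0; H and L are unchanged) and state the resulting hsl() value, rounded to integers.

hsl(69, 30%, 27%)

S moves 52% from 63 toward 0: 63 − 32.76 = 30.24 → 30.
H and L are unchanged.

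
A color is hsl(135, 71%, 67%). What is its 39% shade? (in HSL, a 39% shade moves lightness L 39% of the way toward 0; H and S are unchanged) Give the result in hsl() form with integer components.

hsl(135, 71%, 41%)

L moves 39% from 67 toward 0: 67 − 26.13 = 40.87 → 41.
H and S are unchanged.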